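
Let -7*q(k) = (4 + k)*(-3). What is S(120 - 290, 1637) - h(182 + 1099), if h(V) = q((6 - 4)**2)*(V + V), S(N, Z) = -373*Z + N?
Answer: -619555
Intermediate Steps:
q(k) = 12/7 + 3*k/7 (q(k) = -(4 + k)*(-3)/7 = -(-12 - 3*k)/7 = 12/7 + 3*k/7)
S(N, Z) = N - 373*Z
h(V) = 48*V/7 (h(V) = (12/7 + 3*(6 - 4)**2/7)*(V + V) = (12/7 + (3/7)*2**2)*(2*V) = (12/7 + (3/7)*4)*(2*V) = (12/7 + 12/7)*(2*V) = 24*(2*V)/7 = 48*V/7)
S(120 - 290, 1637) - h(182 + 1099) = ((120 - 290) - 373*1637) - 48*(182 + 1099)/7 = (-170 - 610601) - 48*1281/7 = -610771 - 1*8784 = -610771 - 8784 = -619555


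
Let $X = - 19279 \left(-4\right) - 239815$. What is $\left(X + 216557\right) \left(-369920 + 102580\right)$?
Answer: $-14398397720$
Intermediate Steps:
$X = -162699$ ($X = \left(-1\right) \left(-77116\right) - 239815 = 77116 - 239815 = -162699$)
$\left(X + 216557\right) \left(-369920 + 102580\right) = \left(-162699 + 216557\right) \left(-369920 + 102580\right) = 53858 \left(-267340\right) = -14398397720$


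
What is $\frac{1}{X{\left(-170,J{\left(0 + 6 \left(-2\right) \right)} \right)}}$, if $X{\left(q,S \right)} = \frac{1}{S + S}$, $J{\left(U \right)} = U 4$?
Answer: $-96$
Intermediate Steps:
$J{\left(U \right)} = 4 U$
$X{\left(q,S \right)} = \frac{1}{2 S}$
$\frac{1}{X{\left(-170,J{\left(0 + 6 \left(-2\right) \right)} \right)}} = \frac{1}{\frac{1}{2} \frac{1}{4 \left(0 + 6 \left(-2\right)\right)}} = \frac{1}{\frac{1}{2} \frac{1}{4 \left(0 - 12\right)}} = \frac{1}{\frac{1}{2} \frac{1}{4 \left(-12\right)}} = \frac{1}{\frac{1}{2} \frac{1}{-48}} = \frac{1}{\frac{1}{2} \left(- \frac{1}{48}\right)} = \frac{1}{- \frac{1}{96}} = -96$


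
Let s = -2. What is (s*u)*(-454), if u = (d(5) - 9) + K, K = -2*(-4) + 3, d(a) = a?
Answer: 6356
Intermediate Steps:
K = 11 (K = 8 + 3 = 11)
u = 7 (u = (5 - 9) + 11 = -4 + 11 = 7)
(s*u)*(-454) = -2*7*(-454) = -14*(-454) = 6356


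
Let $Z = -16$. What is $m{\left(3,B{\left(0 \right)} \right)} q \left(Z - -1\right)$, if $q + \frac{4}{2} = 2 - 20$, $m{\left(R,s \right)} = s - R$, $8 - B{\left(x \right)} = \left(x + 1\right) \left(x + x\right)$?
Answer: $1500$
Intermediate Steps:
$B{\left(x \right)} = 8 - 2 x \left(1 + x\right)$ ($B{\left(x \right)} = 8 - \left(x + 1\right) \left(x + x\right) = 8 - \left(1 + x\right) 2 x = 8 - 2 x \left(1 + x\right)$)
$q = -20$ ($q = -2 + \left(2 - 20\right) = -2 - 18 = -20$)
$m{\left(3,B{\left(0 \right)} \right)} q \left(Z - -1\right) = \left(\left(8 - 0 - 2 \cdot 0^{2}\right) - 3\right) \left(-20\right) \left(-16 - -1\right) = \left(\left(8 + 0 - 0\right) - 3\right) \left(-20\right) \left(-16 + 1\right) = \left(\left(8 + 0 + 0\right) - 3\right) \left(-20\right) \left(-15\right) = \left(8 - 3\right) \left(-20\right) \left(-15\right) = 5 \left(-20\right) \left(-15\right) = \left(-100\right) \left(-15\right) = 1500$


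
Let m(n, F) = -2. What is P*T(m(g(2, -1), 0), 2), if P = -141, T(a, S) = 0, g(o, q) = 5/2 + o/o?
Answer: 0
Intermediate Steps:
g(o, q) = 7/2 (g(o, q) = 5*(1/2) + 1 = 5/2 + 1 = 7/2)
P*T(m(g(2, -1), 0), 2) = -141*0 = 0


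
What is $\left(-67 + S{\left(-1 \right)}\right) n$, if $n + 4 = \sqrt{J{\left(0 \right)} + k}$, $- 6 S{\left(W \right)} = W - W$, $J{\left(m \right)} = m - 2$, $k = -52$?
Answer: $268 - 201 i \sqrt{6} \approx 268.0 - 492.35 i$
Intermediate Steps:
$J{\left(m \right)} = -2 + m$
$S{\left(W \right)} = 0$ ($S{\left(W \right)} = - \frac{W - W}{6} = \left(- \frac{1}{6}\right) 0 = 0$)
$n = -4 + 3 i \sqrt{6}$ ($n = -4 + \sqrt{\left(-2 + 0\right) - 52} = -4 + \sqrt{-2 - 52} = -4 + \sqrt{-54} = -4 + 3 i \sqrt{6} \approx -4.0 + 7.3485 i$)
$\left(-67 + S{\left(-1 \right)}\right) n = \left(-67 + 0\right) \left(-4 + 3 i \sqrt{6}\right) = - 67 \left(-4 + 3 i \sqrt{6}\right) = 268 - 201 i \sqrt{6}$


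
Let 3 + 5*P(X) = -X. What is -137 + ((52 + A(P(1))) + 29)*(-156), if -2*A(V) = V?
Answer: -64177/5 ≈ -12835.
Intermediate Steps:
P(X) = -⅗ - X/5 (P(X) = -⅗ + (-X)/5 = -⅗ - X/5)
A(V) = -V/2
-137 + ((52 + A(P(1))) + 29)*(-156) = -137 + ((52 - (-⅗ - ⅕*1)/2) + 29)*(-156) = -137 + ((52 - (-⅗ - ⅕)/2) + 29)*(-156) = -137 + ((52 - ½*(-⅘)) + 29)*(-156) = -137 + ((52 + ⅖) + 29)*(-156) = -137 + (262/5 + 29)*(-156) = -137 + (407/5)*(-156) = -137 - 63492/5 = -64177/5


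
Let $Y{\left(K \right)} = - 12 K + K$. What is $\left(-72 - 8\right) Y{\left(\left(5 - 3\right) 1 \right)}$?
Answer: $1760$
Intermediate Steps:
$Y{\left(K \right)} = - 11 K$
$\left(-72 - 8\right) Y{\left(\left(5 - 3\right) 1 \right)} = \left(-72 - 8\right) \left(- 11 \left(5 - 3\right) 1\right) = - 80 \left(- 11 \cdot 2 \cdot 1\right) = - 80 \left(\left(-11\right) 2\right) = \left(-80\right) \left(-22\right) = 1760$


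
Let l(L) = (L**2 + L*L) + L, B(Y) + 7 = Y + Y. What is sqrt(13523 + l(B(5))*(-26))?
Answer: sqrt(12977) ≈ 113.92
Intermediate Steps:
B(Y) = -7 + 2*Y (B(Y) = -7 + (Y + Y) = -7 + 2*Y)
l(L) = L + 2*L**2 (l(L) = (L**2 + L**2) + L = 2*L**2 + L = L + 2*L**2)
sqrt(13523 + l(B(5))*(-26)) = sqrt(13523 + ((-7 + 2*5)*(1 + 2*(-7 + 2*5)))*(-26)) = sqrt(13523 + ((-7 + 10)*(1 + 2*(-7 + 10)))*(-26)) = sqrt(13523 + (3*(1 + 2*3))*(-26)) = sqrt(13523 + (3*(1 + 6))*(-26)) = sqrt(13523 + (3*7)*(-26)) = sqrt(13523 + 21*(-26)) = sqrt(13523 - 546) = sqrt(12977)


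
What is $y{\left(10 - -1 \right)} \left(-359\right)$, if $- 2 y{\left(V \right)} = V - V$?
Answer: $0$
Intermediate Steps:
$y{\left(V \right)} = 0$ ($y{\left(V \right)} = - \frac{V - V}{2} = \left(- \frac{1}{2}\right) 0 = 0$)
$y{\left(10 - -1 \right)} \left(-359\right) = 0 \left(-359\right) = 0$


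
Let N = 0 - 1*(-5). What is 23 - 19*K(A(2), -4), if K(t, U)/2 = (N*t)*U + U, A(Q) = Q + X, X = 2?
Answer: 3215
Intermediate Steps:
N = 5 (N = 0 + 5 = 5)
A(Q) = 2 + Q (A(Q) = Q + 2 = 2 + Q)
K(t, U) = 2*U + 10*U*t (K(t, U) = 2*((5*t)*U + U) = 2*(5*U*t + U) = 2*(U + 5*U*t) = 2*U + 10*U*t)
23 - 19*K(A(2), -4) = 23 - 38*(-4)*(1 + 5*(2 + 2)) = 23 - 38*(-4)*(1 + 5*4) = 23 - 38*(-4)*(1 + 20) = 23 - 38*(-4)*21 = 23 - 19*(-168) = 23 + 3192 = 3215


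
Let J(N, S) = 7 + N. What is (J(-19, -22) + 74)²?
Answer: 3844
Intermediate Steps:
(J(-19, -22) + 74)² = ((7 - 19) + 74)² = (-12 + 74)² = 62² = 3844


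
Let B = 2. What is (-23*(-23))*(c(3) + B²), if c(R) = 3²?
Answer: 6877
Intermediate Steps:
c(R) = 9
(-23*(-23))*(c(3) + B²) = (-23*(-23))*(9 + 2²) = 529*(9 + 4) = 529*13 = 6877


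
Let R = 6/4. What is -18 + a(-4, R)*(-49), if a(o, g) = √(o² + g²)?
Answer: -18 - 49*√73/2 ≈ -227.33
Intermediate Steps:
R = 3/2 (R = 6*(¼) = 3/2 ≈ 1.5000)
a(o, g) = √(g² + o²)
-18 + a(-4, R)*(-49) = -18 + √((3/2)² + (-4)²)*(-49) = -18 + √(9/4 + 16)*(-49) = -18 + √(73/4)*(-49) = -18 + (√73/2)*(-49) = -18 - 49*√73/2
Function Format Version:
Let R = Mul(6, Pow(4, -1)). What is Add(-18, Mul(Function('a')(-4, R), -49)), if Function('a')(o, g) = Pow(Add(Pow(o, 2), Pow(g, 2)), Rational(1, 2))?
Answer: Add(-18, Mul(Rational(-49, 2), Pow(73, Rational(1, 2)))) ≈ -227.33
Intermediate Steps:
R = Rational(3, 2) (R = Mul(6, Rational(1, 4)) = Rational(3, 2) ≈ 1.5000)
Function('a')(o, g) = Pow(Add(Pow(g, 2), Pow(o, 2)), Rational(1, 2))
Add(-18, Mul(Function('a')(-4, R), -49)) = Add(-18, Mul(Pow(Add(Pow(Rational(3, 2), 2), Pow(-4, 2)), Rational(1, 2)), -49)) = Add(-18, Mul(Pow(Add(Rational(9, 4), 16), Rational(1, 2)), -49)) = Add(-18, Mul(Pow(Rational(73, 4), Rational(1, 2)), -49)) = Add(-18, Mul(Mul(Rational(1, 2), Pow(73, Rational(1, 2))), -49)) = Add(-18, Mul(Rational(-49, 2), Pow(73, Rational(1, 2))))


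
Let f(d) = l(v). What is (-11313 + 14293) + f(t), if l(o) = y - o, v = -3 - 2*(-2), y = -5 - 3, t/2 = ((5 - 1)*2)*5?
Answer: 2971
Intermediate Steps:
t = 80 (t = 2*(((5 - 1)*2)*5) = 2*((4*2)*5) = 2*(8*5) = 2*40 = 80)
y = -8
v = 1 (v = -3 + 4 = 1)
l(o) = -8 - o
f(d) = -9 (f(d) = -8 - 1*1 = -8 - 1 = -9)
(-11313 + 14293) + f(t) = (-11313 + 14293) - 9 = 2980 - 9 = 2971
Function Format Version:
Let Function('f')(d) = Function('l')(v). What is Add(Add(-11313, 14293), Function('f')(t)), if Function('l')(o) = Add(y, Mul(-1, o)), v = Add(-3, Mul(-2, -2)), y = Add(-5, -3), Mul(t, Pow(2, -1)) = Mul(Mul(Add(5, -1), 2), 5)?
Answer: 2971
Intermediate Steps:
t = 80 (t = Mul(2, Mul(Mul(Add(5, -1), 2), 5)) = Mul(2, Mul(Mul(4, 2), 5)) = Mul(2, Mul(8, 5)) = Mul(2, 40) = 80)
y = -8
v = 1 (v = Add(-3, 4) = 1)
Function('l')(o) = Add(-8, Mul(-1, o))
Function('f')(d) = -9 (Function('f')(d) = Add(-8, Mul(-1, 1)) = Add(-8, -1) = -9)
Add(Add(-11313, 14293), Function('f')(t)) = Add(Add(-11313, 14293), -9) = Add(2980, -9) = 2971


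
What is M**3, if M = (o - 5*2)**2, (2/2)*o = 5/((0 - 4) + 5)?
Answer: 15625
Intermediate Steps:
o = 5 (o = 5/((0 - 4) + 5) = 5/(-4 + 5) = 5/1 = 5*1 = 5)
M = 25 (M = (5 - 5*2)**2 = (5 - 10)**2 = (-5)**2 = 25)
M**3 = 25**3 = 15625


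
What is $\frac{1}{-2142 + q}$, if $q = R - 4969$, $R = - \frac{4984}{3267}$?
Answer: $- \frac{3267}{23236621} \approx -0.0001406$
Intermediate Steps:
$R = - \frac{4984}{3267}$ ($R = \left(-4984\right) \frac{1}{3267} = - \frac{4984}{3267} \approx -1.5256$)
$q = - \frac{16238707}{3267}$ ($q = - \frac{4984}{3267} - 4969 = - \frac{16238707}{3267} \approx -4970.5$)
$\frac{1}{-2142 + q} = \frac{1}{-2142 - \frac{16238707}{3267}} = \frac{1}{- \frac{23236621}{3267}} = - \frac{3267}{23236621}$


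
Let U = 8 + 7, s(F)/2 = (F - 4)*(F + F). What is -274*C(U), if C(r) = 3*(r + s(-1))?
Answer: -28770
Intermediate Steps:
s(F) = 4*F*(-4 + F) (s(F) = 2*((F - 4)*(F + F)) = 2*((-4 + F)*(2*F)) = 2*(2*F*(-4 + F)) = 4*F*(-4 + F))
U = 15
C(r) = 60 + 3*r (C(r) = 3*(r + 4*(-1)*(-4 - 1)) = 3*(r + 4*(-1)*(-5)) = 3*(r + 20) = 3*(20 + r) = 60 + 3*r)
-274*C(U) = -274*(60 + 3*15) = -274*(60 + 45) = -274*105 = -28770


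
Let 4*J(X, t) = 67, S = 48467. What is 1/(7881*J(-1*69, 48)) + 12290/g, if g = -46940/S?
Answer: -31452426165685/2478558738 ≈ -12690.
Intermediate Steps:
g = -46940/48467 ≈ -0.96849
J(X, t) = 67/4 (J(X, t) = (¼)*67 = 67/4)
1/(7881*J(-1*69, 48)) + 12290/g = 1/(7881*(67/4)) + 12290/(-46940/48467) = (1/7881)*(4/67) + 12290*(-48467/46940) = 4/528027 - 59565943/4694 = -31452426165685/2478558738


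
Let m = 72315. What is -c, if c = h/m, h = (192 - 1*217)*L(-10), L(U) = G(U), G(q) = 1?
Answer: 5/14463 ≈ 0.00034571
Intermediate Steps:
L(U) = 1
h = -25 (h = (192 - 1*217)*1 = (192 - 217)*1 = -25*1 = -25)
c = -5/14463 (c = -25/72315 = -25*1/72315 = -5/14463 ≈ -0.00034571)
-c = -1*(-5/14463) = 5/14463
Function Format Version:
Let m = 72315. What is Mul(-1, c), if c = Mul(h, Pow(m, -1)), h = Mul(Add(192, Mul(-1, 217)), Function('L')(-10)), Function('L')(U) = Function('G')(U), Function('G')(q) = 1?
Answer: Rational(5, 14463) ≈ 0.00034571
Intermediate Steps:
Function('L')(U) = 1
h = -25 (h = Mul(Add(192, Mul(-1, 217)), 1) = Mul(Add(192, -217), 1) = Mul(-25, 1) = -25)
c = Rational(-5, 14463) (c = Mul(-25, Pow(72315, -1)) = Mul(-25, Rational(1, 72315)) = Rational(-5, 14463) ≈ -0.00034571)
Mul(-1, c) = Mul(-1, Rational(-5, 14463)) = Rational(5, 14463)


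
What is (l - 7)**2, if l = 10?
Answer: 9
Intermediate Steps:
(l - 7)**2 = (10 - 7)**2 = 3**2 = 9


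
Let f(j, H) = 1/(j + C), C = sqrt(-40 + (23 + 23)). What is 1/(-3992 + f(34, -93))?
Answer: -4590766/18326202145 + sqrt(6)/18326202145 ≈ -0.00025050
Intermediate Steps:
C = sqrt(6) (C = sqrt(-40 + 46) = sqrt(6) ≈ 2.4495)
f(j, H) = 1/(j + sqrt(6))
1/(-3992 + f(34, -93)) = 1/(-3992 + 1/(34 + sqrt(6)))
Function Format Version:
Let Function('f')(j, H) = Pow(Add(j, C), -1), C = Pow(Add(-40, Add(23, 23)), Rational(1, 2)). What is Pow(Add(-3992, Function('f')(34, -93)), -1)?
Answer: Add(Rational(-4590766, 18326202145), Mul(Rational(1, 18326202145), Pow(6, Rational(1, 2)))) ≈ -0.00025050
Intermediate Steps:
C = Pow(6, Rational(1, 2)) (C = Pow(Add(-40, 46), Rational(1, 2)) = Pow(6, Rational(1, 2)) ≈ 2.4495)
Function('f')(j, H) = Pow(Add(j, Pow(6, Rational(1, 2))), -1)
Pow(Add(-3992, Function('f')(34, -93)), -1) = Pow(Add(-3992, Pow(Add(34, Pow(6, Rational(1, 2))), -1)), -1)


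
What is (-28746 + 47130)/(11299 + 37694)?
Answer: 6128/16331 ≈ 0.37524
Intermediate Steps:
(-28746 + 47130)/(11299 + 37694) = 18384/48993 = 18384*(1/48993) = 6128/16331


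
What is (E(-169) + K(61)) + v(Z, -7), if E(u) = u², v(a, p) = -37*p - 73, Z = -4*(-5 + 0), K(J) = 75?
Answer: 28822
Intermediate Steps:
Z = 20 (Z = -4*(-5) = 20)
v(a, p) = -73 - 37*p
(E(-169) + K(61)) + v(Z, -7) = ((-169)² + 75) + (-73 - 37*(-7)) = (28561 + 75) + (-73 + 259) = 28636 + 186 = 28822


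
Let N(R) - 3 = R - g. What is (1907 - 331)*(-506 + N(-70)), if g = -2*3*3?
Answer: -874680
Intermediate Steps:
g = -18 (g = -6*3 = -18)
N(R) = 21 + R (N(R) = 3 + (R - 1*(-18)) = 3 + (R + 18) = 3 + (18 + R) = 21 + R)
(1907 - 331)*(-506 + N(-70)) = (1907 - 331)*(-506 + (21 - 70)) = 1576*(-506 - 49) = 1576*(-555) = -874680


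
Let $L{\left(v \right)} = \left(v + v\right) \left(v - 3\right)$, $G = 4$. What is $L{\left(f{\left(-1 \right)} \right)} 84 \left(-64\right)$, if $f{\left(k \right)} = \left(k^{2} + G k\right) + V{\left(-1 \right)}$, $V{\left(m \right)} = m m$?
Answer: $-107520$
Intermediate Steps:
$V{\left(m \right)} = m^{2}$
$f{\left(k \right)} = 1 + k^{2} + 4 k$ ($f{\left(k \right)} = \left(k^{2} + 4 k\right) + \left(-1\right)^{2} = \left(k^{2} + 4 k\right) + 1 = 1 + k^{2} + 4 k$)
$L{\left(v \right)} = 2 v \left(-3 + v\right)$
$L{\left(f{\left(-1 \right)} \right)} 84 \left(-64\right) = 2 \left(1 + \left(-1\right)^{2} + 4 \left(-1\right)\right) \left(-3 + \left(1 + \left(-1\right)^{2} + 4 \left(-1\right)\right)\right) 84 \left(-64\right) = 2 \left(1 + 1 - 4\right) \left(-3 + \left(1 + 1 - 4\right)\right) 84 \left(-64\right) = 2 \left(-2\right) \left(-3 - 2\right) 84 \left(-64\right) = 2 \left(-2\right) \left(-5\right) 84 \left(-64\right) = 20 \cdot 84 \left(-64\right) = 1680 \left(-64\right) = -107520$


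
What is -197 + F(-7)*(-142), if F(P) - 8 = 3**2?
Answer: -2611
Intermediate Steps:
F(P) = 17 (F(P) = 8 + 3**2 = 8 + 9 = 17)
-197 + F(-7)*(-142) = -197 + 17*(-142) = -197 - 2414 = -2611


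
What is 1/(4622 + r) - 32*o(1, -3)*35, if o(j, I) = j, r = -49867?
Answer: -50674401/45245 ≈ -1120.0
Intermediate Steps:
1/(4622 + r) - 32*o(1, -3)*35 = 1/(4622 - 49867) - 32*1*35 = 1/(-45245) - 32*35 = -1/45245 - 1*1120 = -1/45245 - 1120 = -50674401/45245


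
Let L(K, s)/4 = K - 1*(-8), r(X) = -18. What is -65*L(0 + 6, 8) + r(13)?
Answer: -3658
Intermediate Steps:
L(K, s) = 32 + 4*K (L(K, s) = 4*(K - 1*(-8)) = 4*(K + 8) = 4*(8 + K) = 32 + 4*K)
-65*L(0 + 6, 8) + r(13) = -65*(32 + 4*(0 + 6)) - 18 = -65*(32 + 4*6) - 18 = -65*(32 + 24) - 18 = -65*56 - 18 = -3640 - 18 = -3658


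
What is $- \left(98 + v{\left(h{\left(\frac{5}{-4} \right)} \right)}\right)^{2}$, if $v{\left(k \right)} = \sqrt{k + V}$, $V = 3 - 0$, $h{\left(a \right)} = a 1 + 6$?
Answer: $- \frac{\left(196 + \sqrt{31}\right)^{2}}{4} \approx -10157.0$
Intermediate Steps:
$h{\left(a \right)} = 6 + a$ ($h{\left(a \right)} = a + 6 = 6 + a$)
$V = 3$ ($V = 3 + 0 = 3$)
$v{\left(k \right)} = \sqrt{3 + k}$ ($v{\left(k \right)} = \sqrt{k + 3} = \sqrt{3 + k}$)
$- \left(98 + v{\left(h{\left(\frac{5}{-4} \right)} \right)}\right)^{2} = - \left(98 + \sqrt{3 + \left(6 + \frac{5}{-4}\right)}\right)^{2} = - \left(98 + \sqrt{3 + \left(6 + 5 \left(- \frac{1}{4}\right)\right)}\right)^{2} = - \left(98 + \sqrt{3 + \left(6 - \frac{5}{4}\right)}\right)^{2} = - \left(98 + \sqrt{3 + \frac{19}{4}}\right)^{2} = - \left(98 + \sqrt{\frac{31}{4}}\right)^{2} = - \left(98 + \frac{\sqrt{31}}{2}\right)^{2}$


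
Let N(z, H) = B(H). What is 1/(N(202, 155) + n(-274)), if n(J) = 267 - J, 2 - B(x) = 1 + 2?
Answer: 1/540 ≈ 0.0018519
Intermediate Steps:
B(x) = -1 (B(x) = 2 - (1 + 2) = 2 - 1*3 = 2 - 3 = -1)
N(z, H) = -1
1/(N(202, 155) + n(-274)) = 1/(-1 + (267 - 1*(-274))) = 1/(-1 + (267 + 274)) = 1/(-1 + 541) = 1/540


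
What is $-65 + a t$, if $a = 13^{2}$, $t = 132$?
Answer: $22243$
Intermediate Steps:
$a = 169$
$-65 + a t = -65 + 169 \cdot 132 = -65 + 22308 = 22243$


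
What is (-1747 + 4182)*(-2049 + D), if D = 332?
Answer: -4180895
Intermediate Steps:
(-1747 + 4182)*(-2049 + D) = (-1747 + 4182)*(-2049 + 332) = 2435*(-1717) = -4180895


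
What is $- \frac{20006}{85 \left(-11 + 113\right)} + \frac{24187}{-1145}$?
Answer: $- \frac{23260816}{992715} \approx -23.432$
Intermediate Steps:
$- \frac{20006}{85 \left(-11 + 113\right)} + \frac{24187}{-1145} = - \frac{20006}{85 \cdot 102} + 24187 \left(- \frac{1}{1145}\right) = - \frac{20006}{8670} - \frac{24187}{1145} = \left(-20006\right) \frac{1}{8670} - \frac{24187}{1145} = - \frac{10003}{4335} - \frac{24187}{1145} = - \frac{23260816}{992715}$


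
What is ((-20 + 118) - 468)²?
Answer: 136900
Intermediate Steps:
((-20 + 118) - 468)² = (98 - 468)² = (-370)² = 136900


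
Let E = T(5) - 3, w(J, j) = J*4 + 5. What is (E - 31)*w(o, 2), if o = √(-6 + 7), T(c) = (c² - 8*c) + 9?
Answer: -360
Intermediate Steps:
T(c) = 9 + c² - 8*c
o = 1 (o = √1 = 1)
w(J, j) = 5 + 4*J (w(J, j) = 4*J + 5 = 5 + 4*J)
E = -9 (E = (9 + 5² - 8*5) - 3 = (9 + 25 - 40) - 3 = -6 - 3 = -9)
(E - 31)*w(o, 2) = (-9 - 31)*(5 + 4*1) = -40*(5 + 4) = -40*9 = -360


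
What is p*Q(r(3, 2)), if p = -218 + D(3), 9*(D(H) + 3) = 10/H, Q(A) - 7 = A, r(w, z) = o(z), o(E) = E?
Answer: -5957/3 ≈ -1985.7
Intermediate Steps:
r(w, z) = z
Q(A) = 7 + A
D(H) = -3 + 10/(9*H) (D(H) = -3 + (10/H)/9 = -3 + 10/(9*H))
p = -5957/27 (p = -218 + (-3 + (10/9)/3) = -218 + (-3 + (10/9)*(1/3)) = -218 + (-3 + 10/27) = -218 - 71/27 = -5957/27 ≈ -220.63)
p*Q(r(3, 2)) = -5957*(7 + 2)/27 = -5957/27*9 = -5957/3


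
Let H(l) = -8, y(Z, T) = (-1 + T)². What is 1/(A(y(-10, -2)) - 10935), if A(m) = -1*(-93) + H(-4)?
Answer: -1/10850 ≈ -9.2166e-5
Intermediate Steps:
A(m) = 85 (A(m) = -1*(-93) - 8 = 93 - 8 = 85)
1/(A(y(-10, -2)) - 10935) = 1/(85 - 10935) = 1/(-10850) = -1/10850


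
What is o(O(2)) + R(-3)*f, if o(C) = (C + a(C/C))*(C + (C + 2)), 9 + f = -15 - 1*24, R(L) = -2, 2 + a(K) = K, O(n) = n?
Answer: 102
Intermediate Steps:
a(K) = -2 + K
f = -48 (f = -9 + (-15 - 1*24) = -9 + (-15 - 24) = -9 - 39 = -48)
o(C) = (-1 + C)*(2 + 2*C) (o(C) = (C + (-2 + C/C))*(C + (C + 2)) = (C + (-2 + 1))*(C + (2 + C)) = (C - 1)*(2 + 2*C) = (-1 + C)*(2 + 2*C))
o(O(2)) + R(-3)*f = (-2 + 2*2²) - 2*(-48) = (-2 + 2*4) + 96 = (-2 + 8) + 96 = 6 + 96 = 102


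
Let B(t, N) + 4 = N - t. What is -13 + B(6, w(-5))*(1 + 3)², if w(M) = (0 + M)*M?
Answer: 227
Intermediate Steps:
w(M) = M² (w(M) = M*M = M²)
B(t, N) = -4 + N - t (B(t, N) = -4 + (N - t) = -4 + N - t)
-13 + B(6, w(-5))*(1 + 3)² = -13 + (-4 + (-5)² - 1*6)*(1 + 3)² = -13 + (-4 + 25 - 6)*4² = -13 + 15*16 = -13 + 240 = 227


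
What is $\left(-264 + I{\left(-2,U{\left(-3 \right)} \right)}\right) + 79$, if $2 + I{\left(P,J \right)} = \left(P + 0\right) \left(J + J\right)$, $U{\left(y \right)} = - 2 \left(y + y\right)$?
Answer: $-235$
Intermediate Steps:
$U{\left(y \right)} = - 4 y$ ($U{\left(y \right)} = - 2 \cdot 2 y = - 4 y$)
$I{\left(P,J \right)} = -2 + 2 J P$ ($I{\left(P,J \right)} = -2 + \left(P + 0\right) \left(J + J\right) = -2 + P 2 J = -2 + 2 J P$)
$\left(-264 + I{\left(-2,U{\left(-3 \right)} \right)}\right) + 79 = \left(-264 + \left(-2 + 2 \left(\left(-4\right) \left(-3\right)\right) \left(-2\right)\right)\right) + 79 = \left(-264 + \left(-2 + 2 \cdot 12 \left(-2\right)\right)\right) + 79 = \left(-264 - 50\right) + 79 = -314 + 79 = -235$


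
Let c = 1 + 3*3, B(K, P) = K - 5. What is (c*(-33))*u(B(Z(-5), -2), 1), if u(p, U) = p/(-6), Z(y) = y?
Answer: -550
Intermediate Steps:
B(K, P) = -5 + K
u(p, U) = -p/6 (u(p, U) = p*(-⅙) = -p/6)
c = 10 (c = 1 + 9 = 10)
(c*(-33))*u(B(Z(-5), -2), 1) = (10*(-33))*(-(-5 - 5)/6) = -(-55)*(-10) = -330*5/3 = -550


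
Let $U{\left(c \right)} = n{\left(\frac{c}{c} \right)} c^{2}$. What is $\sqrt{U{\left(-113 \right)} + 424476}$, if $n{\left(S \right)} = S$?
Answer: $\sqrt{437245} \approx 661.25$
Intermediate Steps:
$U{\left(c \right)} = c^{2}$ ($U{\left(c \right)} = \frac{c}{c} c^{2} = 1 c^{2} = c^{2}$)
$\sqrt{U{\left(-113 \right)} + 424476} = \sqrt{\left(-113\right)^{2} + 424476} = \sqrt{12769 + 424476} = \sqrt{437245}$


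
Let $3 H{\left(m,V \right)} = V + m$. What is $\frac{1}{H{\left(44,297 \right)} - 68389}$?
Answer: $- \frac{3}{204826} \approx -1.4647 \cdot 10^{-5}$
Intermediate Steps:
$H{\left(m,V \right)} = \frac{V}{3} + \frac{m}{3}$ ($H{\left(m,V \right)} = \frac{V + m}{3} = \frac{V}{3} + \frac{m}{3}$)
$\frac{1}{H{\left(44,297 \right)} - 68389} = \frac{1}{\left(\frac{1}{3} \cdot 297 + \frac{1}{3} \cdot 44\right) - 68389} = \frac{1}{\left(99 + \frac{44}{3}\right) - 68389} = \frac{1}{\frac{341}{3} - 68389} = \frac{1}{- \frac{204826}{3}} = - \frac{3}{204826}$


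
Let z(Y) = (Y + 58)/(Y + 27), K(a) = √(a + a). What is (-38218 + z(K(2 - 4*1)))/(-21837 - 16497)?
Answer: 4668704/4683137 + 31*I/14049411 ≈ 0.99692 + 2.2065e-6*I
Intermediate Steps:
K(a) = √2*√a (K(a) = √(2*a) = √2*√a)
z(Y) = (58 + Y)/(27 + Y)
(-38218 + z(K(2 - 4*1)))/(-21837 - 16497) = (-38218 + (58 + √2*√(2 - 4*1))/(27 + √2*√(2 - 4*1)))/(-21837 - 16497) = (-38218 + (58 + √2*√(2 - 4))/(27 + √2*√(2 - 4)))/(-38334) = (-38218 + (58 + √2*√(-2))/(27 + √2*√(-2)))*(-1/38334) = (-38218 + (58 + √2*(I*√2))/(27 + √2*(I*√2)))*(-1/38334) = (-38218 + (58 + 2*I)/(27 + 2*I))*(-1/38334) = (-38218 + ((27 - 2*I)/733)*(58 + 2*I))*(-1/38334) = (-38218 + (27 - 2*I)*(58 + 2*I)/733)*(-1/38334) = 19109/19167 - (27 - 2*I)*(58 + 2*I)/28098822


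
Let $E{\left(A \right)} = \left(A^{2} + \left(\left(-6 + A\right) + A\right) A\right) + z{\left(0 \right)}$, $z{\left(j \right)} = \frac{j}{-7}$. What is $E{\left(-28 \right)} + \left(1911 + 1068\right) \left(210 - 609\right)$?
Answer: $-1186101$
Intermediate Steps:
$z{\left(j \right)} = - \frac{j}{7}$ ($z{\left(j \right)} = j \left(- \frac{1}{7}\right) = - \frac{j}{7}$)
$E{\left(A \right)} = A^{2} + A \left(-6 + 2 A\right)$ ($E{\left(A \right)} = \left(A^{2} + \left(\left(-6 + A\right) + A\right) A\right) - 0 = \left(A^{2} + \left(-6 + 2 A\right) A\right) + 0 = \left(A^{2} + A \left(-6 + 2 A\right)\right) + 0 = A^{2} + A \left(-6 + 2 A\right)$)
$E{\left(-28 \right)} + \left(1911 + 1068\right) \left(210 - 609\right) = 3 \left(-28\right) \left(-2 - 28\right) + \left(1911 + 1068\right) \left(210 - 609\right) = 3 \left(-28\right) \left(-30\right) + 2979 \left(-399\right) = 2520 - 1188621 = -1186101$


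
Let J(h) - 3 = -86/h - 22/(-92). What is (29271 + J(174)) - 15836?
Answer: 53777855/4002 ≈ 13438.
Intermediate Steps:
J(h) = 149/46 - 86/h (J(h) = 3 + (-86/h - 22/(-92)) = 3 + (-86/h - 22*(-1/92)) = 3 + (-86/h + 11/46) = 3 + (11/46 - 86/h) = 149/46 - 86/h)
(29271 + J(174)) - 15836 = (29271 + (149/46 - 86/174)) - 15836 = (29271 + (149/46 - 86*1/174)) - 15836 = (29271 + (149/46 - 43/87)) - 15836 = (29271 + 10985/4002) - 15836 = 117153527/4002 - 15836 = 53777855/4002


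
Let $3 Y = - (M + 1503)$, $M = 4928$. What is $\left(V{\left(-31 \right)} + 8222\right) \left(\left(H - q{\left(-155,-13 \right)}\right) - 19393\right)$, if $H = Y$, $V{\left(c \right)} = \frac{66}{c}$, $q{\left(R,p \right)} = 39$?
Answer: $- \frac{16493475232}{93} \approx -1.7735 \cdot 10^{8}$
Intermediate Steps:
$Y = - \frac{6431}{3}$ ($Y = \frac{\left(-1\right) \left(4928 + 1503\right)}{3} = \frac{\left(-1\right) 6431}{3} = \frac{1}{3} \left(-6431\right) = - \frac{6431}{3} \approx -2143.7$)
$H = - \frac{6431}{3} \approx -2143.7$
$\left(V{\left(-31 \right)} + 8222\right) \left(\left(H - q{\left(-155,-13 \right)}\right) - 19393\right) = \left(\frac{66}{-31} + 8222\right) \left(\left(- \frac{6431}{3} - 39\right) - 19393\right) = \left(66 \left(- \frac{1}{31}\right) + 8222\right) \left(\left(- \frac{6431}{3} - 39\right) - 19393\right) = \left(- \frac{66}{31} + 8222\right) \left(- \frac{6548}{3} - 19393\right) = \frac{254816}{31} \left(- \frac{64727}{3}\right) = - \frac{16493475232}{93}$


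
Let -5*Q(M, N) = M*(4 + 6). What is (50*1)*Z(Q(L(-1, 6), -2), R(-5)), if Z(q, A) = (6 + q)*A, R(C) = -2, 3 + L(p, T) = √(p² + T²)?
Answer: -1200 + 200*√37 ≈ 16.552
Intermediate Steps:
L(p, T) = -3 + √(T² + p²) (L(p, T) = -3 + √(p² + T²) = -3 + √(T² + p²))
Q(M, N) = -2*M (Q(M, N) = -M*(4 + 6)/5 = -M*10/5 = -2*M)
Z(q, A) = A*(6 + q)
(50*1)*Z(Q(L(-1, 6), -2), R(-5)) = (50*1)*(-2*(6 - 2*(-3 + √(6² + (-1)²)))) = 50*(-2*(6 - 2*(-3 + √(36 + 1)))) = 50*(-2*(6 - 2*(-3 + √37))) = 50*(-2*(6 + (6 - 2*√37))) = 50*(-2*(12 - 2*√37)) = 50*(-24 + 4*√37) = -1200 + 200*√37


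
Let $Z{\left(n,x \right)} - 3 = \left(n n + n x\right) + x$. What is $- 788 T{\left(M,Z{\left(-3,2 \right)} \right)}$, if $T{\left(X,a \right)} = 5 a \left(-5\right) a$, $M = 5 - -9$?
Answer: $1260800$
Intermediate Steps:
$Z{\left(n,x \right)} = 3 + x + n^{2} + n x$ ($Z{\left(n,x \right)} = 3 + \left(\left(n n + n x\right) + x\right) = 3 + \left(\left(n^{2} + n x\right) + x\right) = 3 + \left(x + n^{2} + n x\right) = 3 + x + n^{2} + n x$)
$M = 14$ ($M = 5 + 9 = 14$)
$T{\left(X,a \right)} = - 25 a^{2}$ ($T{\left(X,a \right)} = - 25 a a = - 25 a^{2}$)
$- 788 T{\left(M,Z{\left(-3,2 \right)} \right)} = - 788 \left(- 25 \left(3 + 2 + \left(-3\right)^{2} - 6\right)^{2}\right) = - 788 \left(- 25 \left(3 + 2 + 9 - 6\right)^{2}\right) = - 788 \left(- 25 \cdot 8^{2}\right) = - 788 \left(\left(-25\right) 64\right) = \left(-788\right) \left(-1600\right) = 1260800$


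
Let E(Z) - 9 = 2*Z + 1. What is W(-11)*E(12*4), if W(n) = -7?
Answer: -742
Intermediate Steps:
E(Z) = 10 + 2*Z (E(Z) = 9 + (2*Z + 1) = 9 + (1 + 2*Z) = 10 + 2*Z)
W(-11)*E(12*4) = -7*(10 + 2*(12*4)) = -7*(10 + 2*48) = -7*(10 + 96) = -7*106 = -742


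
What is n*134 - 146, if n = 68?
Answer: 8966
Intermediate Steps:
n*134 - 146 = 68*134 - 146 = 9112 - 146 = 8966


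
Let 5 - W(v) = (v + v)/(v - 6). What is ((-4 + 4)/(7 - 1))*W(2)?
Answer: 0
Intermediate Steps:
W(v) = 5 - 2*v/(-6 + v) (W(v) = 5 - (v + v)/(v - 6) = 5 - 2*v/(-6 + v))
((-4 + 4)/(7 - 1))*W(2) = ((-4 + 4)/(7 - 1))*(3*(-10 + 2)/(-6 + 2)) = (0/6)*(3*(-8)/(-4)) = (0*(⅙))*(3*(-¼)*(-8)) = 0*6 = 0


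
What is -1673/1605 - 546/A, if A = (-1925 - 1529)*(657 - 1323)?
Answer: -71284913/68371930 ≈ -1.0426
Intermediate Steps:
A = 2300364 (A = -3454*(-666) = 2300364)
-1673/1605 - 546/A = -1673/1605 - 546/2300364 = -1673*1/1605 - 546*1/2300364 = -1673/1605 - 91/383394 = -71284913/68371930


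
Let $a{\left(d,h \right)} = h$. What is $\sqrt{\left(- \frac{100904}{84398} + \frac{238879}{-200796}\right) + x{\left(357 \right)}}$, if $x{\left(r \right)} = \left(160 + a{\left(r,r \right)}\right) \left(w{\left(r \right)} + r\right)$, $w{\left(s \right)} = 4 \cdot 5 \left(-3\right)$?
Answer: $\frac{\sqrt{2756098202789714275379883}}{4236695202} \approx 391.85$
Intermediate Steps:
$w{\left(s \right)} = -60$ ($w{\left(s \right)} = 20 \left(-3\right) = -60$)
$x{\left(r \right)} = \left(-60 + r\right) \left(160 + r\right)$ ($x{\left(r \right)} = \left(160 + r\right) \left(-60 + r\right) = \left(-60 + r\right) \left(160 + r\right)$)
$\sqrt{\left(- \frac{100904}{84398} + \frac{238879}{-200796}\right) + x{\left(357 \right)}} = \sqrt{\left(- \frac{100904}{84398} + \frac{238879}{-200796}\right) + \left(-9600 + 357^{2} + 100 \cdot 357\right)} = \sqrt{\left(\left(-100904\right) \frac{1}{84398} + 238879 \left(- \frac{1}{200796}\right)\right) + \left(-9600 + 127449 + 35700\right)} = \sqrt{\left(- \frac{50452}{42199} - \frac{238879}{200796}\right) + 153549} = \sqrt{- \frac{20211014713}{8473390404} + 153549} = \sqrt{\frac{1301060412129083}{8473390404}} = \frac{\sqrt{2756098202789714275379883}}{4236695202}$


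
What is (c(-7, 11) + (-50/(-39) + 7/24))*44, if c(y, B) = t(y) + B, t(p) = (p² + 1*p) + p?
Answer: 163273/78 ≈ 2093.2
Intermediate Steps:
t(p) = p² + 2*p (t(p) = (p² + p) + p = (p + p²) + p = p² + 2*p)
c(y, B) = B + y*(2 + y) (c(y, B) = y*(2 + y) + B = B + y*(2 + y))
(c(-7, 11) + (-50/(-39) + 7/24))*44 = ((11 - 7*(2 - 7)) + (-50/(-39) + 7/24))*44 = ((11 - 7*(-5)) + (-50*(-1/39) + 7*(1/24)))*44 = ((11 + 35) + (50/39 + 7/24))*44 = (46 + 491/312)*44 = (14843/312)*44 = 163273/78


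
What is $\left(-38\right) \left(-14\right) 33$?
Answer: $17556$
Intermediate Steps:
$\left(-38\right) \left(-14\right) 33 = 532 \cdot 33 = 17556$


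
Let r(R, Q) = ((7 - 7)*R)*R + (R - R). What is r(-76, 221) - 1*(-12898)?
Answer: 12898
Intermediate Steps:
r(R, Q) = 0 (r(R, Q) = (0*R)*R + 0 = 0*R + 0 = 0 + 0 = 0)
r(-76, 221) - 1*(-12898) = 0 - 1*(-12898) = 0 + 12898 = 12898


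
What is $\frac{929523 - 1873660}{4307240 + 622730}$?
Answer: $- \frac{944137}{4929970} \approx -0.19151$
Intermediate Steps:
$\frac{929523 - 1873660}{4307240 + 622730} = - \frac{944137}{4929970}$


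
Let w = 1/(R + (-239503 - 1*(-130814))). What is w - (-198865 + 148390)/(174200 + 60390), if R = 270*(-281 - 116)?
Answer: 2179251587/10128610922 ≈ 0.21516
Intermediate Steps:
R = -107190 (R = 270*(-397) = -107190)
w = -1/215879 (w = 1/(-107190 + (-239503 - 1*(-130814))) = 1/(-107190 + (-239503 + 130814)) = 1/(-107190 - 108689) = 1/(-215879) = -1/215879 ≈ -4.6322e-6)
w - (-198865 + 148390)/(174200 + 60390) = -1/215879 - (-198865 + 148390)/(174200 + 60390) = -1/215879 - (-50475)/234590 = -1/215879 - 1*(-10095/46918) = -1/215879 + 10095/46918 = 2179251587/10128610922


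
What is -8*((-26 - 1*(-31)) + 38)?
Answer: -344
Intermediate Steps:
-8*((-26 - 1*(-31)) + 38) = -8*((-26 + 31) + 38) = -8*(5 + 38) = -8*43 = -344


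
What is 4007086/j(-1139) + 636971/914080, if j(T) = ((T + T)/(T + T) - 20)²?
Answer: 3663027117411/329982880 ≈ 11101.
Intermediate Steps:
j(T) = 361 (j(T) = ((2*T)/((2*T)) - 20)² = ((2*T)*(1/(2*T)) - 20)² = (1 - 20)² = (-19)² = 361)
4007086/j(-1139) + 636971/914080 = 4007086/361 + 636971/914080 = 3663027117411/329982880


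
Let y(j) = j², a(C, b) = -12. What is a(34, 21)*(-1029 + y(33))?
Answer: -720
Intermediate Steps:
a(34, 21)*(-1029 + y(33)) = -12*(-1029 + 33²) = -12*(-1029 + 1089) = -12*60 = -720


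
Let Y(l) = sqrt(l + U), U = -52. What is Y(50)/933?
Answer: I*sqrt(2)/933 ≈ 0.0015158*I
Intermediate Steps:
Y(l) = sqrt(-52 + l) (Y(l) = sqrt(l - 52) = sqrt(-52 + l))
Y(50)/933 = sqrt(-52 + 50)/933 = sqrt(-2)*(1/933) = (I*sqrt(2))*(1/933) = I*sqrt(2)/933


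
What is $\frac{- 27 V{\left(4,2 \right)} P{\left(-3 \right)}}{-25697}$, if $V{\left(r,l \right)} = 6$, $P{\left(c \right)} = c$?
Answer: $- \frac{486}{25697} \approx -0.018913$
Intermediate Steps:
$\frac{- 27 V{\left(4,2 \right)} P{\left(-3 \right)}}{-25697} = \frac{\left(-27\right) 6 \left(-3\right)}{-25697} = \left(-162\right) \left(-3\right) \left(- \frac{1}{25697}\right) = 486 \left(- \frac{1}{25697}\right) = - \frac{486}{25697}$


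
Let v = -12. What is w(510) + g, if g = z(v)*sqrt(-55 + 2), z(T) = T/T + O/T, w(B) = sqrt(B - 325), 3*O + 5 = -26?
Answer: sqrt(185) + 67*I*sqrt(53)/36 ≈ 13.601 + 13.549*I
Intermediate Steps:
O = -31/3 (O = -5/3 + (1/3)*(-26) = -5/3 - 26/3 = -31/3 ≈ -10.333)
w(B) = sqrt(-325 + B)
z(T) = 1 - 31/(3*T) (z(T) = T/T - 31/(3*T) = 1 - 31/(3*T))
g = 67*I*sqrt(53)/36 (g = ((-31/3 - 12)/(-12))*sqrt(-55 + 2) = (-1/12*(-67/3))*sqrt(-53) = 67*(I*sqrt(53))/36 = 67*I*sqrt(53)/36 ≈ 13.549*I)
w(510) + g = sqrt(-325 + 510) + 67*I*sqrt(53)/36 = sqrt(185) + 67*I*sqrt(53)/36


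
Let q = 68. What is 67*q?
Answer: 4556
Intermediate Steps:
67*q = 67*68 = 4556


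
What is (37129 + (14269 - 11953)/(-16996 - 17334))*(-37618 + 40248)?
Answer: 335229334802/3433 ≈ 9.7649e+7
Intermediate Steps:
(37129 + (14269 - 11953)/(-16996 - 17334))*(-37618 + 40248) = (37129 + 2316/(-34330))*2630 = (37129 + 2316*(-1/34330))*2630 = (37129 - 1158/17165)*2630 = (637318127/17165)*2630 = 335229334802/3433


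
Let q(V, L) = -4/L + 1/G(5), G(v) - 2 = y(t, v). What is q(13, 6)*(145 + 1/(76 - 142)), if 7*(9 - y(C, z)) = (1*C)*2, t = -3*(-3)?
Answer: -928193/11682 ≈ -79.455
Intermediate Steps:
t = 9
y(C, z) = 9 - 2*C/7 (y(C, z) = 9 - 1*C*2/7 = 9 - C*2/7 = 9 - 2*C/7)
G(v) = 59/7 (G(v) = 2 + (9 - 2/7*9) = 2 + (9 - 18/7) = 2 + 45/7 = 59/7)
q(V, L) = 7/59 - 4/L (q(V, L) = -4/L + 1/(59/7) = -4/L + 1*(7/59) = -4/L + 7/59 = 7/59 - 4/L)
q(13, 6)*(145 + 1/(76 - 142)) = (7/59 - 4/6)*(145 + 1/(76 - 142)) = (7/59 - 4*1/6)*(145 + 1/(-66)) = (7/59 - 2/3)*(145 - 1/66) = -97/177*9569/66 = -928193/11682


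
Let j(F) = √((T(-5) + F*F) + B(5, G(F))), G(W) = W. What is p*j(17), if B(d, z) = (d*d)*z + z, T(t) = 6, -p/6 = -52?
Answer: 312*√737 ≈ 8470.1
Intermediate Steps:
p = 312 (p = -6*(-52) = 312)
B(d, z) = z + z*d² (B(d, z) = d²*z + z = z*d² + z = z + z*d²)
j(F) = √(6 + F² + 26*F) (j(F) = √((6 + F*F) + F*(1 + 5²)) = √((6 + F²) + F*(1 + 25)) = √((6 + F²) + F*26) = √((6 + F²) + 26*F) = √(6 + F² + 26*F))
p*j(17) = 312*√(6 + 17² + 26*17) = 312*√(6 + 289 + 442) = 312*√737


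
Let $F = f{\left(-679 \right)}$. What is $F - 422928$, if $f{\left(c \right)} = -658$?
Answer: $-423586$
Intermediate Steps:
$F = -658$
$F - 422928 = -658 - 422928 = -423586$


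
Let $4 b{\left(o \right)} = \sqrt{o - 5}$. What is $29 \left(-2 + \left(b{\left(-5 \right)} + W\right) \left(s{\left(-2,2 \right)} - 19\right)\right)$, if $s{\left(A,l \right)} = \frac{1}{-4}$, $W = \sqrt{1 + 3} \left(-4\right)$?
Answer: $4408 - \frac{2233 i \sqrt{10}}{16} \approx 4408.0 - 441.34 i$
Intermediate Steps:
$b{\left(o \right)} = \frac{\sqrt{-5 + o}}{4}$ ($b{\left(o \right)} = \frac{\sqrt{o - 5}}{4} = \frac{\sqrt{-5 + o}}{4}$)
$W = -8$ ($W = \sqrt{4} \left(-4\right) = 2 \left(-4\right) = -8$)
$s{\left(A,l \right)} = - \frac{1}{4}$
$29 \left(-2 + \left(b{\left(-5 \right)} + W\right) \left(s{\left(-2,2 \right)} - 19\right)\right) = 29 \left(-2 + \left(\frac{\sqrt{-5 - 5}}{4} - 8\right) \left(- \frac{1}{4} - 19\right)\right) = 29 \left(-2 + \left(\frac{\sqrt{-10}}{4} - 8\right) \left(- \frac{77}{4}\right)\right) = 29 \left(-2 + \left(\frac{i \sqrt{10}}{4} - 8\right) \left(- \frac{77}{4}\right)\right) = 29 \left(-2 + \left(-8 + \frac{i \sqrt{10}}{4}\right) \left(- \frac{77}{4}\right)\right) = 29 \left(-2 + \left(154 - \frac{77 i \sqrt{10}}{16}\right)\right) = 29 \left(152 - \frac{77 i \sqrt{10}}{16}\right) = 4408 - \frac{2233 i \sqrt{10}}{16}$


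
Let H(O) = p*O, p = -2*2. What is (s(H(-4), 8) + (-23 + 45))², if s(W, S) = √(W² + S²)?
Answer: 804 + 352*√5 ≈ 1591.1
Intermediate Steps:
p = -4
H(O) = -4*O
s(W, S) = √(S² + W²)
(s(H(-4), 8) + (-23 + 45))² = (√(8² + (-4*(-4))²) + (-23 + 45))² = (√(64 + 16²) + 22)² = (√(64 + 256) + 22)² = (√320 + 22)² = (8*√5 + 22)² = (22 + 8*√5)²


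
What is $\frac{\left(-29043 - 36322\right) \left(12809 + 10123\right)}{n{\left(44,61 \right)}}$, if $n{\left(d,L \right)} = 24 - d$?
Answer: $74947509$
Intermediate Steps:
$\frac{\left(-29043 - 36322\right) \left(12809 + 10123\right)}{n{\left(44,61 \right)}} = \frac{\left(-29043 - 36322\right) \left(12809 + 10123\right)}{24 - 44} = \frac{\left(-65365\right) 22932}{24 - 44} = - \frac{1498950180}{-20} = \left(-1498950180\right) \left(- \frac{1}{20}\right) = 74947509$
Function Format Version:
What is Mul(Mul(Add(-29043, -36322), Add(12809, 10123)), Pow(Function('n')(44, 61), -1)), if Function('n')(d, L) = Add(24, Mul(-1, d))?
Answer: 74947509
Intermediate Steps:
Mul(Mul(Add(-29043, -36322), Add(12809, 10123)), Pow(Function('n')(44, 61), -1)) = Mul(Mul(Add(-29043, -36322), Add(12809, 10123)), Pow(Add(24, Mul(-1, 44)), -1)) = Mul(Mul(-65365, 22932), Pow(Add(24, -44), -1)) = Mul(-1498950180, Pow(-20, -1)) = Mul(-1498950180, Rational(-1, 20)) = 74947509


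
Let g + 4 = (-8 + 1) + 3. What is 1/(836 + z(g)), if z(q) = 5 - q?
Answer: 1/849 ≈ 0.0011779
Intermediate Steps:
g = -8 (g = -4 + ((-8 + 1) + 3) = -4 + (-7 + 3) = -4 - 4 = -8)
1/(836 + z(g)) = 1/(836 + (5 - 1*(-8))) = 1/(836 + (5 + 8)) = 1/(836 + 13) = 1/849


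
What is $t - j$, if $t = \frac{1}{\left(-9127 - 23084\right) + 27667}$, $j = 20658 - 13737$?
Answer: $- \frac{31449025}{4544} \approx -6921.0$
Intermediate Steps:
$j = 6921$
$t = - \frac{1}{4544}$ ($t = \frac{1}{-32211 + 27667} = \frac{1}{-4544} = - \frac{1}{4544} \approx -0.00022007$)
$t - j = - \frac{1}{4544} - 6921 = - \frac{31449025}{4544}$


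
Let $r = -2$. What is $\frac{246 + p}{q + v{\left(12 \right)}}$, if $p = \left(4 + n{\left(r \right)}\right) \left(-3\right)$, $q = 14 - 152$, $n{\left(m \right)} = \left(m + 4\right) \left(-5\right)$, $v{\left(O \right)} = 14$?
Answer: $- \frac{66}{31} \approx -2.129$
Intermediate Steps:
$n{\left(m \right)} = -20 - 5 m$ ($n{\left(m \right)} = \left(4 + m\right) \left(-5\right) = -20 - 5 m$)
$q = -138$ ($q = 14 - 152 = -138$)
$p = 18$ ($p = \left(4 - 10\right) \left(-3\right) = \left(-6\right) \left(-3\right) = 18$)
$\frac{246 + p}{q + v{\left(12 \right)}} = \frac{246 + 18}{-138 + 14} = \frac{264}{-124} = 264 \left(- \frac{1}{124}\right) = - \frac{66}{31}$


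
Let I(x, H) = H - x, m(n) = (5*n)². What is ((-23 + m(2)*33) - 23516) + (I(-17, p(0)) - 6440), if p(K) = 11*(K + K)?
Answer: -26662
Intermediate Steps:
m(n) = 25*n²
p(K) = 22*K (p(K) = 11*(2*K) = 22*K)
((-23 + m(2)*33) - 23516) + (I(-17, p(0)) - 6440) = ((-23 + (25*2²)*33) - 23516) + ((22*0 - 1*(-17)) - 6440) = ((-23 + (25*4)*33) - 23516) + ((0 + 17) - 6440) = ((-23 + 100*33) - 23516) + (17 - 6440) = ((-23 + 3300) - 23516) - 6423 = (3277 - 23516) - 6423 = -20239 - 6423 = -26662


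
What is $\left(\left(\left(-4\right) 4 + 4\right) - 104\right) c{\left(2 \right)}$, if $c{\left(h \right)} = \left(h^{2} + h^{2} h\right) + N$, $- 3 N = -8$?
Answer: $- \frac{5104}{3} \approx -1701.3$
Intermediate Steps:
$N = \frac{8}{3}$ ($N = \left(- \frac{1}{3}\right) \left(-8\right) = \frac{8}{3} \approx 2.6667$)
$c{\left(h \right)} = \frac{8}{3} + h^{2} + h^{3}$ ($c{\left(h \right)} = \left(h^{2} + h^{2} h\right) + \frac{8}{3} = \left(h^{2} + h^{3}\right) + \frac{8}{3} = \frac{8}{3} + h^{2} + h^{3}$)
$\left(\left(\left(-4\right) 4 + 4\right) - 104\right) c{\left(2 \right)} = \left(\left(\left(-4\right) 4 + 4\right) - 104\right) \left(\frac{8}{3} + 2^{2} + 2^{3}\right) = \left(\left(-16 + 4\right) - 104\right) \left(\frac{8}{3} + 4 + 8\right) = \left(-12 - 104\right) \frac{44}{3} = \left(-116\right) \frac{44}{3} = - \frac{5104}{3}$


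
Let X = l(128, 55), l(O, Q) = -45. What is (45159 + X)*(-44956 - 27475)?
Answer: -3267652134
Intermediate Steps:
X = -45
(45159 + X)*(-44956 - 27475) = (45159 - 45)*(-44956 - 27475) = 45114*(-72431) = -3267652134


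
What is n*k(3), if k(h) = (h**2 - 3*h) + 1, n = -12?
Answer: -12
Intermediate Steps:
k(h) = 1 + h**2 - 3*h
n*k(3) = -12*(1 + 3**2 - 3*3) = -12*(1 + 9 - 9) = -12*1 = -12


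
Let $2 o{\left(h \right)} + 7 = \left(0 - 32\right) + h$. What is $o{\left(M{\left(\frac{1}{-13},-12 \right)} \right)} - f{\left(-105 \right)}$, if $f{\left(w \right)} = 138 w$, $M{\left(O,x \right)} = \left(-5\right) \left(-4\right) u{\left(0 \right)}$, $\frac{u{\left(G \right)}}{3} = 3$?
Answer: $\frac{29121}{2} \approx 14561.0$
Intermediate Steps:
$u{\left(G \right)} = 9$ ($u{\left(G \right)} = 3 \cdot 3 = 9$)
$M{\left(O,x \right)} = 180$ ($M{\left(O,x \right)} = \left(-5\right) \left(-4\right) 9 = 20 \cdot 9 = 180$)
$o{\left(h \right)} = - \frac{39}{2} + \frac{h}{2}$ ($o{\left(h \right)} = - \frac{7}{2} + \frac{\left(0 - 32\right) + h}{2} = - \frac{7}{2} + \frac{-32 + h}{2} = - \frac{7}{2} + \left(-16 + \frac{h}{2}\right) = - \frac{39}{2} + \frac{h}{2}$)
$o{\left(M{\left(\frac{1}{-13},-12 \right)} \right)} - f{\left(-105 \right)} = \left(- \frac{39}{2} + \frac{1}{2} \cdot 180\right) - 138 \left(-105\right) = \left(- \frac{39}{2} + 90\right) - -14490 = \frac{141}{2} + 14490 = \frac{29121}{2}$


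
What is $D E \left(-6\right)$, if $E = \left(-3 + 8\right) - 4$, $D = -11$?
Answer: $66$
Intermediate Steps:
$E = 1$ ($E = 5 - 4 = 1$)
$D E \left(-6\right) = \left(-11\right) 1 \left(-6\right) = \left(-11\right) \left(-6\right) = 66$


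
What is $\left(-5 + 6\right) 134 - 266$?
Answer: $-132$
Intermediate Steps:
$\left(-5 + 6\right) 134 - 266 = 1 \cdot 134 - 266 = 134 - 266 = -132$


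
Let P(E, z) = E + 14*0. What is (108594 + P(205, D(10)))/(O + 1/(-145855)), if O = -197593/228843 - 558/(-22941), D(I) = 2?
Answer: -9256646805726063015/71393147744612 ≈ -1.2966e+5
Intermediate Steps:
P(E, z) = E (P(E, z) = E + 0 = E)
O = -489476291/583320807 (O = -197593*1/228843 - 558*(-1/22941) = -197593/228843 + 62/2549 = -489476291/583320807 ≈ -0.83912)
(108594 + P(205, D(10)))/(O + 1/(-145855)) = (108594 + 205)/(-489476291/583320807 + 1/(-145855)) = 108799/(-489476291/583320807 - 1/145855) = 108799/(-71393147744612/85080256304985) = 108799*(-85080256304985/71393147744612) = -9256646805726063015/71393147744612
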